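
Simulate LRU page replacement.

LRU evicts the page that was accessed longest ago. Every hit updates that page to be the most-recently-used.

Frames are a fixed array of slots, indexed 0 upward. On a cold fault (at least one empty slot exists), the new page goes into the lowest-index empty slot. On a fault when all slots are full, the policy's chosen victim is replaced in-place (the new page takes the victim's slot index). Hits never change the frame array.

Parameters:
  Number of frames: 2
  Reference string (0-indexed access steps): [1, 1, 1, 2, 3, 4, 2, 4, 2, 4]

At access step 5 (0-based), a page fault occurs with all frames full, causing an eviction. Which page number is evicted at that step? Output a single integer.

Answer: 2

Derivation:
Step 0: ref 1 -> FAULT, frames=[1,-]
Step 1: ref 1 -> HIT, frames=[1,-]
Step 2: ref 1 -> HIT, frames=[1,-]
Step 3: ref 2 -> FAULT, frames=[1,2]
Step 4: ref 3 -> FAULT, evict 1, frames=[3,2]
Step 5: ref 4 -> FAULT, evict 2, frames=[3,4]
At step 5: evicted page 2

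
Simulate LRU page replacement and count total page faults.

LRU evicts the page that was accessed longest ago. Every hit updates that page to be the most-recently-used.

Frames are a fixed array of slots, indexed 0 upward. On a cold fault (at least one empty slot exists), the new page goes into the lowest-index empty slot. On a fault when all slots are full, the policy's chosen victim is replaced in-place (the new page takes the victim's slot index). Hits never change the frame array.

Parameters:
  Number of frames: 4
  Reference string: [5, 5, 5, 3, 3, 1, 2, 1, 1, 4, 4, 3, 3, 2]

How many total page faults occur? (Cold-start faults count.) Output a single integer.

Step 0: ref 5 → FAULT, frames=[5,-,-,-]
Step 1: ref 5 → HIT, frames=[5,-,-,-]
Step 2: ref 5 → HIT, frames=[5,-,-,-]
Step 3: ref 3 → FAULT, frames=[5,3,-,-]
Step 4: ref 3 → HIT, frames=[5,3,-,-]
Step 5: ref 1 → FAULT, frames=[5,3,1,-]
Step 6: ref 2 → FAULT, frames=[5,3,1,2]
Step 7: ref 1 → HIT, frames=[5,3,1,2]
Step 8: ref 1 → HIT, frames=[5,3,1,2]
Step 9: ref 4 → FAULT (evict 5), frames=[4,3,1,2]
Step 10: ref 4 → HIT, frames=[4,3,1,2]
Step 11: ref 3 → HIT, frames=[4,3,1,2]
Step 12: ref 3 → HIT, frames=[4,3,1,2]
Step 13: ref 2 → HIT, frames=[4,3,1,2]
Total faults: 5

Answer: 5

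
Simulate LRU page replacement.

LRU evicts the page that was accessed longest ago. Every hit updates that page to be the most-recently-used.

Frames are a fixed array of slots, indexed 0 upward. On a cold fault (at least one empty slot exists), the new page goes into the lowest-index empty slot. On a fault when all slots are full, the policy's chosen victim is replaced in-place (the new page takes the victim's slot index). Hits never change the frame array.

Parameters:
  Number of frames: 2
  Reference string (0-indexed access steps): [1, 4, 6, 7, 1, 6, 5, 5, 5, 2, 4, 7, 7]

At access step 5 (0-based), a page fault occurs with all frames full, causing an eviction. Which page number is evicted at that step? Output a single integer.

Answer: 7

Derivation:
Step 0: ref 1 -> FAULT, frames=[1,-]
Step 1: ref 4 -> FAULT, frames=[1,4]
Step 2: ref 6 -> FAULT, evict 1, frames=[6,4]
Step 3: ref 7 -> FAULT, evict 4, frames=[6,7]
Step 4: ref 1 -> FAULT, evict 6, frames=[1,7]
Step 5: ref 6 -> FAULT, evict 7, frames=[1,6]
At step 5: evicted page 7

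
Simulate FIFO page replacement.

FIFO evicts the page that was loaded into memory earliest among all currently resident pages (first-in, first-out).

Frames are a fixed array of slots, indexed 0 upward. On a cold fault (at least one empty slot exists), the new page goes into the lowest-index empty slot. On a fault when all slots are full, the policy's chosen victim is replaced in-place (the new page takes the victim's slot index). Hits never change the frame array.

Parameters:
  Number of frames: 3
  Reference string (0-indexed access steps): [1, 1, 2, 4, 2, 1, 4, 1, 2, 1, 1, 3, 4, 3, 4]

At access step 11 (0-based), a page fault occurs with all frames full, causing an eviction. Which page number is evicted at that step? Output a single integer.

Step 0: ref 1 -> FAULT, frames=[1,-,-]
Step 1: ref 1 -> HIT, frames=[1,-,-]
Step 2: ref 2 -> FAULT, frames=[1,2,-]
Step 3: ref 4 -> FAULT, frames=[1,2,4]
Step 4: ref 2 -> HIT, frames=[1,2,4]
Step 5: ref 1 -> HIT, frames=[1,2,4]
Step 6: ref 4 -> HIT, frames=[1,2,4]
Step 7: ref 1 -> HIT, frames=[1,2,4]
Step 8: ref 2 -> HIT, frames=[1,2,4]
Step 9: ref 1 -> HIT, frames=[1,2,4]
Step 10: ref 1 -> HIT, frames=[1,2,4]
Step 11: ref 3 -> FAULT, evict 1, frames=[3,2,4]
At step 11: evicted page 1

Answer: 1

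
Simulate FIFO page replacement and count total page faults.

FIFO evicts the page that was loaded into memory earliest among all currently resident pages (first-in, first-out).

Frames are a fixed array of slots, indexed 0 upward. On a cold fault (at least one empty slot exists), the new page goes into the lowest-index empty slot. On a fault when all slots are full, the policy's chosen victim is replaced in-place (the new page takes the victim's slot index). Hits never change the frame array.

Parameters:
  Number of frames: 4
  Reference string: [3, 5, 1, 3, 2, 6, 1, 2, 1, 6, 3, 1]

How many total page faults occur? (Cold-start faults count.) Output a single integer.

Step 0: ref 3 → FAULT, frames=[3,-,-,-]
Step 1: ref 5 → FAULT, frames=[3,5,-,-]
Step 2: ref 1 → FAULT, frames=[3,5,1,-]
Step 3: ref 3 → HIT, frames=[3,5,1,-]
Step 4: ref 2 → FAULT, frames=[3,5,1,2]
Step 5: ref 6 → FAULT (evict 3), frames=[6,5,1,2]
Step 6: ref 1 → HIT, frames=[6,5,1,2]
Step 7: ref 2 → HIT, frames=[6,5,1,2]
Step 8: ref 1 → HIT, frames=[6,5,1,2]
Step 9: ref 6 → HIT, frames=[6,5,1,2]
Step 10: ref 3 → FAULT (evict 5), frames=[6,3,1,2]
Step 11: ref 1 → HIT, frames=[6,3,1,2]
Total faults: 6

Answer: 6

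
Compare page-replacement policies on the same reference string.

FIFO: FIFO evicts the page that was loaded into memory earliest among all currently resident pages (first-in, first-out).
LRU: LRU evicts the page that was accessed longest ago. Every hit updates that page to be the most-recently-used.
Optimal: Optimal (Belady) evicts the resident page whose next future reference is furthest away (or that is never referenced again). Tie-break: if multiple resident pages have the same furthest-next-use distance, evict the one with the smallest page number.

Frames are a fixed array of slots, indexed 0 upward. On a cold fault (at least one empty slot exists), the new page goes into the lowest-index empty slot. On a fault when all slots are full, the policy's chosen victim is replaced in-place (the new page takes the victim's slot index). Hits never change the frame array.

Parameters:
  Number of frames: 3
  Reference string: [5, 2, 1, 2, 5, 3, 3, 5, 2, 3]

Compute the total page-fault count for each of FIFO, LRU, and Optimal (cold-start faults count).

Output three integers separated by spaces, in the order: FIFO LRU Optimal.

--- FIFO ---
  step 0: ref 5 -> FAULT, frames=[5,-,-] (faults so far: 1)
  step 1: ref 2 -> FAULT, frames=[5,2,-] (faults so far: 2)
  step 2: ref 1 -> FAULT, frames=[5,2,1] (faults so far: 3)
  step 3: ref 2 -> HIT, frames=[5,2,1] (faults so far: 3)
  step 4: ref 5 -> HIT, frames=[5,2,1] (faults so far: 3)
  step 5: ref 3 -> FAULT, evict 5, frames=[3,2,1] (faults so far: 4)
  step 6: ref 3 -> HIT, frames=[3,2,1] (faults so far: 4)
  step 7: ref 5 -> FAULT, evict 2, frames=[3,5,1] (faults so far: 5)
  step 8: ref 2 -> FAULT, evict 1, frames=[3,5,2] (faults so far: 6)
  step 9: ref 3 -> HIT, frames=[3,5,2] (faults so far: 6)
  FIFO total faults: 6
--- LRU ---
  step 0: ref 5 -> FAULT, frames=[5,-,-] (faults so far: 1)
  step 1: ref 2 -> FAULT, frames=[5,2,-] (faults so far: 2)
  step 2: ref 1 -> FAULT, frames=[5,2,1] (faults so far: 3)
  step 3: ref 2 -> HIT, frames=[5,2,1] (faults so far: 3)
  step 4: ref 5 -> HIT, frames=[5,2,1] (faults so far: 3)
  step 5: ref 3 -> FAULT, evict 1, frames=[5,2,3] (faults so far: 4)
  step 6: ref 3 -> HIT, frames=[5,2,3] (faults so far: 4)
  step 7: ref 5 -> HIT, frames=[5,2,3] (faults so far: 4)
  step 8: ref 2 -> HIT, frames=[5,2,3] (faults so far: 4)
  step 9: ref 3 -> HIT, frames=[5,2,3] (faults so far: 4)
  LRU total faults: 4
--- Optimal ---
  step 0: ref 5 -> FAULT, frames=[5,-,-] (faults so far: 1)
  step 1: ref 2 -> FAULT, frames=[5,2,-] (faults so far: 2)
  step 2: ref 1 -> FAULT, frames=[5,2,1] (faults so far: 3)
  step 3: ref 2 -> HIT, frames=[5,2,1] (faults so far: 3)
  step 4: ref 5 -> HIT, frames=[5,2,1] (faults so far: 3)
  step 5: ref 3 -> FAULT, evict 1, frames=[5,2,3] (faults so far: 4)
  step 6: ref 3 -> HIT, frames=[5,2,3] (faults so far: 4)
  step 7: ref 5 -> HIT, frames=[5,2,3] (faults so far: 4)
  step 8: ref 2 -> HIT, frames=[5,2,3] (faults so far: 4)
  step 9: ref 3 -> HIT, frames=[5,2,3] (faults so far: 4)
  Optimal total faults: 4

Answer: 6 4 4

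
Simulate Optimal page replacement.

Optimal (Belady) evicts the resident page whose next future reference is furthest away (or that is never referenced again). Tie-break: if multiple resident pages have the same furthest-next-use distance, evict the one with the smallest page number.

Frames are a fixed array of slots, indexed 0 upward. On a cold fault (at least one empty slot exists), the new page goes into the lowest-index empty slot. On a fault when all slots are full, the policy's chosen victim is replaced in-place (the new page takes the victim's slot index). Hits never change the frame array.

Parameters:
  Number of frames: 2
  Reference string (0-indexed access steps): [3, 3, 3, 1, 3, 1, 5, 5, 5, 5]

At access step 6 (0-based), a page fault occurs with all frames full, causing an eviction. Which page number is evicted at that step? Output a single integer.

Answer: 1

Derivation:
Step 0: ref 3 -> FAULT, frames=[3,-]
Step 1: ref 3 -> HIT, frames=[3,-]
Step 2: ref 3 -> HIT, frames=[3,-]
Step 3: ref 1 -> FAULT, frames=[3,1]
Step 4: ref 3 -> HIT, frames=[3,1]
Step 5: ref 1 -> HIT, frames=[3,1]
Step 6: ref 5 -> FAULT, evict 1, frames=[3,5]
At step 6: evicted page 1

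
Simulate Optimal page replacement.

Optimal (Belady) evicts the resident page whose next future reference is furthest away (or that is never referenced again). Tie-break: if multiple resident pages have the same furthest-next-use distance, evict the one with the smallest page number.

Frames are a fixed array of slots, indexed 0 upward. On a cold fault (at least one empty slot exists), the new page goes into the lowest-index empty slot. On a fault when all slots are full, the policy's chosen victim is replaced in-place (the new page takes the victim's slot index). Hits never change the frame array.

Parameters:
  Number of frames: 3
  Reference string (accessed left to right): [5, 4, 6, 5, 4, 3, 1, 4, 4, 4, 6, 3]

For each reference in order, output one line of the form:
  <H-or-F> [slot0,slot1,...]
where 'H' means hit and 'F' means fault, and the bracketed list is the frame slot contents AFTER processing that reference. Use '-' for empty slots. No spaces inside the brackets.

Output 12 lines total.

F [5,-,-]
F [5,4,-]
F [5,4,6]
H [5,4,6]
H [5,4,6]
F [3,4,6]
F [1,4,6]
H [1,4,6]
H [1,4,6]
H [1,4,6]
H [1,4,6]
F [3,4,6]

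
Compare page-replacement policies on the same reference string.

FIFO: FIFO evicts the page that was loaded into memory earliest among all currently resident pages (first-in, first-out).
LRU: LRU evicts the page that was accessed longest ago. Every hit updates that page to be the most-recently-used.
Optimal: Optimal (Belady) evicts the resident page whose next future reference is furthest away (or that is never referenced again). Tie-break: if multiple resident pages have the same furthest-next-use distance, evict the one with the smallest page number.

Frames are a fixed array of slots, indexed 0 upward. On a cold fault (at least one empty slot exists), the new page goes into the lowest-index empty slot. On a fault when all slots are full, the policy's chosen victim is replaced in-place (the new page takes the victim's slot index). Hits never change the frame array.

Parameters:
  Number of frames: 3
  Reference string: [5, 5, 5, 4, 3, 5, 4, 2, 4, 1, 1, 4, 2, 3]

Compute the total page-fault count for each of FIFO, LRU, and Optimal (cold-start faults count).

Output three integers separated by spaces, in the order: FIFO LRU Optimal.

Answer: 7 6 6

Derivation:
--- FIFO ---
  step 0: ref 5 -> FAULT, frames=[5,-,-] (faults so far: 1)
  step 1: ref 5 -> HIT, frames=[5,-,-] (faults so far: 1)
  step 2: ref 5 -> HIT, frames=[5,-,-] (faults so far: 1)
  step 3: ref 4 -> FAULT, frames=[5,4,-] (faults so far: 2)
  step 4: ref 3 -> FAULT, frames=[5,4,3] (faults so far: 3)
  step 5: ref 5 -> HIT, frames=[5,4,3] (faults so far: 3)
  step 6: ref 4 -> HIT, frames=[5,4,3] (faults so far: 3)
  step 7: ref 2 -> FAULT, evict 5, frames=[2,4,3] (faults so far: 4)
  step 8: ref 4 -> HIT, frames=[2,4,3] (faults so far: 4)
  step 9: ref 1 -> FAULT, evict 4, frames=[2,1,3] (faults so far: 5)
  step 10: ref 1 -> HIT, frames=[2,1,3] (faults so far: 5)
  step 11: ref 4 -> FAULT, evict 3, frames=[2,1,4] (faults so far: 6)
  step 12: ref 2 -> HIT, frames=[2,1,4] (faults so far: 6)
  step 13: ref 3 -> FAULT, evict 2, frames=[3,1,4] (faults so far: 7)
  FIFO total faults: 7
--- LRU ---
  step 0: ref 5 -> FAULT, frames=[5,-,-] (faults so far: 1)
  step 1: ref 5 -> HIT, frames=[5,-,-] (faults so far: 1)
  step 2: ref 5 -> HIT, frames=[5,-,-] (faults so far: 1)
  step 3: ref 4 -> FAULT, frames=[5,4,-] (faults so far: 2)
  step 4: ref 3 -> FAULT, frames=[5,4,3] (faults so far: 3)
  step 5: ref 5 -> HIT, frames=[5,4,3] (faults so far: 3)
  step 6: ref 4 -> HIT, frames=[5,4,3] (faults so far: 3)
  step 7: ref 2 -> FAULT, evict 3, frames=[5,4,2] (faults so far: 4)
  step 8: ref 4 -> HIT, frames=[5,4,2] (faults so far: 4)
  step 9: ref 1 -> FAULT, evict 5, frames=[1,4,2] (faults so far: 5)
  step 10: ref 1 -> HIT, frames=[1,4,2] (faults so far: 5)
  step 11: ref 4 -> HIT, frames=[1,4,2] (faults so far: 5)
  step 12: ref 2 -> HIT, frames=[1,4,2] (faults so far: 5)
  step 13: ref 3 -> FAULT, evict 1, frames=[3,4,2] (faults so far: 6)
  LRU total faults: 6
--- Optimal ---
  step 0: ref 5 -> FAULT, frames=[5,-,-] (faults so far: 1)
  step 1: ref 5 -> HIT, frames=[5,-,-] (faults so far: 1)
  step 2: ref 5 -> HIT, frames=[5,-,-] (faults so far: 1)
  step 3: ref 4 -> FAULT, frames=[5,4,-] (faults so far: 2)
  step 4: ref 3 -> FAULT, frames=[5,4,3] (faults so far: 3)
  step 5: ref 5 -> HIT, frames=[5,4,3] (faults so far: 3)
  step 6: ref 4 -> HIT, frames=[5,4,3] (faults so far: 3)
  step 7: ref 2 -> FAULT, evict 5, frames=[2,4,3] (faults so far: 4)
  step 8: ref 4 -> HIT, frames=[2,4,3] (faults so far: 4)
  step 9: ref 1 -> FAULT, evict 3, frames=[2,4,1] (faults so far: 5)
  step 10: ref 1 -> HIT, frames=[2,4,1] (faults so far: 5)
  step 11: ref 4 -> HIT, frames=[2,4,1] (faults so far: 5)
  step 12: ref 2 -> HIT, frames=[2,4,1] (faults so far: 5)
  step 13: ref 3 -> FAULT, evict 1, frames=[2,4,3] (faults so far: 6)
  Optimal total faults: 6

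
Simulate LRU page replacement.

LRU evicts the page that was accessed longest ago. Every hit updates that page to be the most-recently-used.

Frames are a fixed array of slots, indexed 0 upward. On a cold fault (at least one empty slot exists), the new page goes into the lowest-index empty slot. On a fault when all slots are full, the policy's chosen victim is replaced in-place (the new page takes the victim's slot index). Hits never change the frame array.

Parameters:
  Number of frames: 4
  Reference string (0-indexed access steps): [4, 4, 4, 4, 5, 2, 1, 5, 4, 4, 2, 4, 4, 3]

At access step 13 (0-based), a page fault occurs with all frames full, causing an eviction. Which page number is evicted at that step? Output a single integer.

Answer: 1

Derivation:
Step 0: ref 4 -> FAULT, frames=[4,-,-,-]
Step 1: ref 4 -> HIT, frames=[4,-,-,-]
Step 2: ref 4 -> HIT, frames=[4,-,-,-]
Step 3: ref 4 -> HIT, frames=[4,-,-,-]
Step 4: ref 5 -> FAULT, frames=[4,5,-,-]
Step 5: ref 2 -> FAULT, frames=[4,5,2,-]
Step 6: ref 1 -> FAULT, frames=[4,5,2,1]
Step 7: ref 5 -> HIT, frames=[4,5,2,1]
Step 8: ref 4 -> HIT, frames=[4,5,2,1]
Step 9: ref 4 -> HIT, frames=[4,5,2,1]
Step 10: ref 2 -> HIT, frames=[4,5,2,1]
Step 11: ref 4 -> HIT, frames=[4,5,2,1]
Step 12: ref 4 -> HIT, frames=[4,5,2,1]
Step 13: ref 3 -> FAULT, evict 1, frames=[4,5,2,3]
At step 13: evicted page 1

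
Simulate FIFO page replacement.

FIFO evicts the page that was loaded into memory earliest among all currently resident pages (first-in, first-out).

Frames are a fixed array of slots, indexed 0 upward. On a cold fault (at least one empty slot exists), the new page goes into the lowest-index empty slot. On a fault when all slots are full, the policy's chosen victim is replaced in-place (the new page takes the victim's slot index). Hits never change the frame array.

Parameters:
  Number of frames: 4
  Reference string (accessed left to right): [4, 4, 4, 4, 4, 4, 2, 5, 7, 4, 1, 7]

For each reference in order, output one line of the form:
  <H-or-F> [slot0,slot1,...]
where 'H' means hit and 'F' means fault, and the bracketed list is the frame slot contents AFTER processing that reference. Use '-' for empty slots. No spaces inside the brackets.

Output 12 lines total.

F [4,-,-,-]
H [4,-,-,-]
H [4,-,-,-]
H [4,-,-,-]
H [4,-,-,-]
H [4,-,-,-]
F [4,2,-,-]
F [4,2,5,-]
F [4,2,5,7]
H [4,2,5,7]
F [1,2,5,7]
H [1,2,5,7]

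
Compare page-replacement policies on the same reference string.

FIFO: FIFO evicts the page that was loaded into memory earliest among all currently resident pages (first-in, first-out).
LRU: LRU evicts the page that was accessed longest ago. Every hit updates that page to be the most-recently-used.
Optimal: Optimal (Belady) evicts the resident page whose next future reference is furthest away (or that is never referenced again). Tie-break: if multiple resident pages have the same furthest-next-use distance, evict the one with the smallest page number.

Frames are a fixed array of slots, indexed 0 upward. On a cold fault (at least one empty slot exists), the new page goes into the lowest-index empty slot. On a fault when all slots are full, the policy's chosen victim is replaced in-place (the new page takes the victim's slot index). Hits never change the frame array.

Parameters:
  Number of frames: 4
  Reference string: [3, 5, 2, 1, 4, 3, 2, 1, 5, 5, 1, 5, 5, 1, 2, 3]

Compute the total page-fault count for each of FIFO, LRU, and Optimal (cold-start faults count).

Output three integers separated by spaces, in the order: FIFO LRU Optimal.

Answer: 8 7 6

Derivation:
--- FIFO ---
  step 0: ref 3 -> FAULT, frames=[3,-,-,-] (faults so far: 1)
  step 1: ref 5 -> FAULT, frames=[3,5,-,-] (faults so far: 2)
  step 2: ref 2 -> FAULT, frames=[3,5,2,-] (faults so far: 3)
  step 3: ref 1 -> FAULT, frames=[3,5,2,1] (faults so far: 4)
  step 4: ref 4 -> FAULT, evict 3, frames=[4,5,2,1] (faults so far: 5)
  step 5: ref 3 -> FAULT, evict 5, frames=[4,3,2,1] (faults so far: 6)
  step 6: ref 2 -> HIT, frames=[4,3,2,1] (faults so far: 6)
  step 7: ref 1 -> HIT, frames=[4,3,2,1] (faults so far: 6)
  step 8: ref 5 -> FAULT, evict 2, frames=[4,3,5,1] (faults so far: 7)
  step 9: ref 5 -> HIT, frames=[4,3,5,1] (faults so far: 7)
  step 10: ref 1 -> HIT, frames=[4,3,5,1] (faults so far: 7)
  step 11: ref 5 -> HIT, frames=[4,3,5,1] (faults so far: 7)
  step 12: ref 5 -> HIT, frames=[4,3,5,1] (faults so far: 7)
  step 13: ref 1 -> HIT, frames=[4,3,5,1] (faults so far: 7)
  step 14: ref 2 -> FAULT, evict 1, frames=[4,3,5,2] (faults so far: 8)
  step 15: ref 3 -> HIT, frames=[4,3,5,2] (faults so far: 8)
  FIFO total faults: 8
--- LRU ---
  step 0: ref 3 -> FAULT, frames=[3,-,-,-] (faults so far: 1)
  step 1: ref 5 -> FAULT, frames=[3,5,-,-] (faults so far: 2)
  step 2: ref 2 -> FAULT, frames=[3,5,2,-] (faults so far: 3)
  step 3: ref 1 -> FAULT, frames=[3,5,2,1] (faults so far: 4)
  step 4: ref 4 -> FAULT, evict 3, frames=[4,5,2,1] (faults so far: 5)
  step 5: ref 3 -> FAULT, evict 5, frames=[4,3,2,1] (faults so far: 6)
  step 6: ref 2 -> HIT, frames=[4,3,2,1] (faults so far: 6)
  step 7: ref 1 -> HIT, frames=[4,3,2,1] (faults so far: 6)
  step 8: ref 5 -> FAULT, evict 4, frames=[5,3,2,1] (faults so far: 7)
  step 9: ref 5 -> HIT, frames=[5,3,2,1] (faults so far: 7)
  step 10: ref 1 -> HIT, frames=[5,3,2,1] (faults so far: 7)
  step 11: ref 5 -> HIT, frames=[5,3,2,1] (faults so far: 7)
  step 12: ref 5 -> HIT, frames=[5,3,2,1] (faults so far: 7)
  step 13: ref 1 -> HIT, frames=[5,3,2,1] (faults so far: 7)
  step 14: ref 2 -> HIT, frames=[5,3,2,1] (faults so far: 7)
  step 15: ref 3 -> HIT, frames=[5,3,2,1] (faults so far: 7)
  LRU total faults: 7
--- Optimal ---
  step 0: ref 3 -> FAULT, frames=[3,-,-,-] (faults so far: 1)
  step 1: ref 5 -> FAULT, frames=[3,5,-,-] (faults so far: 2)
  step 2: ref 2 -> FAULT, frames=[3,5,2,-] (faults so far: 3)
  step 3: ref 1 -> FAULT, frames=[3,5,2,1] (faults so far: 4)
  step 4: ref 4 -> FAULT, evict 5, frames=[3,4,2,1] (faults so far: 5)
  step 5: ref 3 -> HIT, frames=[3,4,2,1] (faults so far: 5)
  step 6: ref 2 -> HIT, frames=[3,4,2,1] (faults so far: 5)
  step 7: ref 1 -> HIT, frames=[3,4,2,1] (faults so far: 5)
  step 8: ref 5 -> FAULT, evict 4, frames=[3,5,2,1] (faults so far: 6)
  step 9: ref 5 -> HIT, frames=[3,5,2,1] (faults so far: 6)
  step 10: ref 1 -> HIT, frames=[3,5,2,1] (faults so far: 6)
  step 11: ref 5 -> HIT, frames=[3,5,2,1] (faults so far: 6)
  step 12: ref 5 -> HIT, frames=[3,5,2,1] (faults so far: 6)
  step 13: ref 1 -> HIT, frames=[3,5,2,1] (faults so far: 6)
  step 14: ref 2 -> HIT, frames=[3,5,2,1] (faults so far: 6)
  step 15: ref 3 -> HIT, frames=[3,5,2,1] (faults so far: 6)
  Optimal total faults: 6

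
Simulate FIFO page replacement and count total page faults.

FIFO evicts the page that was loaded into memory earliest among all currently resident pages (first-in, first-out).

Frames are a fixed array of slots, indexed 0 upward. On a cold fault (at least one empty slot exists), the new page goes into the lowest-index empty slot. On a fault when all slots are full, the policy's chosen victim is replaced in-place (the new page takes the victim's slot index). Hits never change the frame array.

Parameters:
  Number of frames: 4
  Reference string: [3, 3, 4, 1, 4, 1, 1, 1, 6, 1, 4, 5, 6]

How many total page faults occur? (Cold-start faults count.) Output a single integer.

Step 0: ref 3 → FAULT, frames=[3,-,-,-]
Step 1: ref 3 → HIT, frames=[3,-,-,-]
Step 2: ref 4 → FAULT, frames=[3,4,-,-]
Step 3: ref 1 → FAULT, frames=[3,4,1,-]
Step 4: ref 4 → HIT, frames=[3,4,1,-]
Step 5: ref 1 → HIT, frames=[3,4,1,-]
Step 6: ref 1 → HIT, frames=[3,4,1,-]
Step 7: ref 1 → HIT, frames=[3,4,1,-]
Step 8: ref 6 → FAULT, frames=[3,4,1,6]
Step 9: ref 1 → HIT, frames=[3,4,1,6]
Step 10: ref 4 → HIT, frames=[3,4,1,6]
Step 11: ref 5 → FAULT (evict 3), frames=[5,4,1,6]
Step 12: ref 6 → HIT, frames=[5,4,1,6]
Total faults: 5

Answer: 5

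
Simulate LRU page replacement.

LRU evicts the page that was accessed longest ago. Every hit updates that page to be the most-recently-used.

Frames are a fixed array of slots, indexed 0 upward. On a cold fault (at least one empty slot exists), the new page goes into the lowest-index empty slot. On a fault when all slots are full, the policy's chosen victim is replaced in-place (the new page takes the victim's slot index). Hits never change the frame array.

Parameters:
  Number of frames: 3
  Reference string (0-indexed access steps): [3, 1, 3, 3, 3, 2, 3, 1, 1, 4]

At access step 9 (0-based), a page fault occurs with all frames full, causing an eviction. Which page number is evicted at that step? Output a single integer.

Answer: 2

Derivation:
Step 0: ref 3 -> FAULT, frames=[3,-,-]
Step 1: ref 1 -> FAULT, frames=[3,1,-]
Step 2: ref 3 -> HIT, frames=[3,1,-]
Step 3: ref 3 -> HIT, frames=[3,1,-]
Step 4: ref 3 -> HIT, frames=[3,1,-]
Step 5: ref 2 -> FAULT, frames=[3,1,2]
Step 6: ref 3 -> HIT, frames=[3,1,2]
Step 7: ref 1 -> HIT, frames=[3,1,2]
Step 8: ref 1 -> HIT, frames=[3,1,2]
Step 9: ref 4 -> FAULT, evict 2, frames=[3,1,4]
At step 9: evicted page 2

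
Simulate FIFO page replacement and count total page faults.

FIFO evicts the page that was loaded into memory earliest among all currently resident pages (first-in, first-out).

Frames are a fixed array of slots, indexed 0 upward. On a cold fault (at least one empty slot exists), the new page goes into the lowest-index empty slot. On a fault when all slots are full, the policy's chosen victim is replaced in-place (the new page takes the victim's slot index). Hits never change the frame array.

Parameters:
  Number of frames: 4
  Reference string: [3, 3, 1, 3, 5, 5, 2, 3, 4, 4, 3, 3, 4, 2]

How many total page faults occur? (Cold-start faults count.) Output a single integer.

Answer: 6

Derivation:
Step 0: ref 3 → FAULT, frames=[3,-,-,-]
Step 1: ref 3 → HIT, frames=[3,-,-,-]
Step 2: ref 1 → FAULT, frames=[3,1,-,-]
Step 3: ref 3 → HIT, frames=[3,1,-,-]
Step 4: ref 5 → FAULT, frames=[3,1,5,-]
Step 5: ref 5 → HIT, frames=[3,1,5,-]
Step 6: ref 2 → FAULT, frames=[3,1,5,2]
Step 7: ref 3 → HIT, frames=[3,1,5,2]
Step 8: ref 4 → FAULT (evict 3), frames=[4,1,5,2]
Step 9: ref 4 → HIT, frames=[4,1,5,2]
Step 10: ref 3 → FAULT (evict 1), frames=[4,3,5,2]
Step 11: ref 3 → HIT, frames=[4,3,5,2]
Step 12: ref 4 → HIT, frames=[4,3,5,2]
Step 13: ref 2 → HIT, frames=[4,3,5,2]
Total faults: 6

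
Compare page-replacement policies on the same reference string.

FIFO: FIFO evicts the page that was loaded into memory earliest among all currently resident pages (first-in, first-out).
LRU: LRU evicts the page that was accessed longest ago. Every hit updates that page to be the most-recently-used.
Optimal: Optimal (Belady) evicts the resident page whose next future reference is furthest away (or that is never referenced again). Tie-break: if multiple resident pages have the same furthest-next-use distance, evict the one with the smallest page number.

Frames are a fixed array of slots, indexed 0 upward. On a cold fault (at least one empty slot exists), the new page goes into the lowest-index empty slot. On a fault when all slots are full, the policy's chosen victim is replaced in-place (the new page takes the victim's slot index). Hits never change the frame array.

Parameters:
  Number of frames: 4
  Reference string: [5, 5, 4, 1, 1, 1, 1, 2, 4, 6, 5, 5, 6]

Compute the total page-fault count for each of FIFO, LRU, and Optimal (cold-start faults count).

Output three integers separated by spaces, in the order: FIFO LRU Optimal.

Answer: 6 6 5

Derivation:
--- FIFO ---
  step 0: ref 5 -> FAULT, frames=[5,-,-,-] (faults so far: 1)
  step 1: ref 5 -> HIT, frames=[5,-,-,-] (faults so far: 1)
  step 2: ref 4 -> FAULT, frames=[5,4,-,-] (faults so far: 2)
  step 3: ref 1 -> FAULT, frames=[5,4,1,-] (faults so far: 3)
  step 4: ref 1 -> HIT, frames=[5,4,1,-] (faults so far: 3)
  step 5: ref 1 -> HIT, frames=[5,4,1,-] (faults so far: 3)
  step 6: ref 1 -> HIT, frames=[5,4,1,-] (faults so far: 3)
  step 7: ref 2 -> FAULT, frames=[5,4,1,2] (faults so far: 4)
  step 8: ref 4 -> HIT, frames=[5,4,1,2] (faults so far: 4)
  step 9: ref 6 -> FAULT, evict 5, frames=[6,4,1,2] (faults so far: 5)
  step 10: ref 5 -> FAULT, evict 4, frames=[6,5,1,2] (faults so far: 6)
  step 11: ref 5 -> HIT, frames=[6,5,1,2] (faults so far: 6)
  step 12: ref 6 -> HIT, frames=[6,5,1,2] (faults so far: 6)
  FIFO total faults: 6
--- LRU ---
  step 0: ref 5 -> FAULT, frames=[5,-,-,-] (faults so far: 1)
  step 1: ref 5 -> HIT, frames=[5,-,-,-] (faults so far: 1)
  step 2: ref 4 -> FAULT, frames=[5,4,-,-] (faults so far: 2)
  step 3: ref 1 -> FAULT, frames=[5,4,1,-] (faults so far: 3)
  step 4: ref 1 -> HIT, frames=[5,4,1,-] (faults so far: 3)
  step 5: ref 1 -> HIT, frames=[5,4,1,-] (faults so far: 3)
  step 6: ref 1 -> HIT, frames=[5,4,1,-] (faults so far: 3)
  step 7: ref 2 -> FAULT, frames=[5,4,1,2] (faults so far: 4)
  step 8: ref 4 -> HIT, frames=[5,4,1,2] (faults so far: 4)
  step 9: ref 6 -> FAULT, evict 5, frames=[6,4,1,2] (faults so far: 5)
  step 10: ref 5 -> FAULT, evict 1, frames=[6,4,5,2] (faults so far: 6)
  step 11: ref 5 -> HIT, frames=[6,4,5,2] (faults so far: 6)
  step 12: ref 6 -> HIT, frames=[6,4,5,2] (faults so far: 6)
  LRU total faults: 6
--- Optimal ---
  step 0: ref 5 -> FAULT, frames=[5,-,-,-] (faults so far: 1)
  step 1: ref 5 -> HIT, frames=[5,-,-,-] (faults so far: 1)
  step 2: ref 4 -> FAULT, frames=[5,4,-,-] (faults so far: 2)
  step 3: ref 1 -> FAULT, frames=[5,4,1,-] (faults so far: 3)
  step 4: ref 1 -> HIT, frames=[5,4,1,-] (faults so far: 3)
  step 5: ref 1 -> HIT, frames=[5,4,1,-] (faults so far: 3)
  step 6: ref 1 -> HIT, frames=[5,4,1,-] (faults so far: 3)
  step 7: ref 2 -> FAULT, frames=[5,4,1,2] (faults so far: 4)
  step 8: ref 4 -> HIT, frames=[5,4,1,2] (faults so far: 4)
  step 9: ref 6 -> FAULT, evict 1, frames=[5,4,6,2] (faults so far: 5)
  step 10: ref 5 -> HIT, frames=[5,4,6,2] (faults so far: 5)
  step 11: ref 5 -> HIT, frames=[5,4,6,2] (faults so far: 5)
  step 12: ref 6 -> HIT, frames=[5,4,6,2] (faults so far: 5)
  Optimal total faults: 5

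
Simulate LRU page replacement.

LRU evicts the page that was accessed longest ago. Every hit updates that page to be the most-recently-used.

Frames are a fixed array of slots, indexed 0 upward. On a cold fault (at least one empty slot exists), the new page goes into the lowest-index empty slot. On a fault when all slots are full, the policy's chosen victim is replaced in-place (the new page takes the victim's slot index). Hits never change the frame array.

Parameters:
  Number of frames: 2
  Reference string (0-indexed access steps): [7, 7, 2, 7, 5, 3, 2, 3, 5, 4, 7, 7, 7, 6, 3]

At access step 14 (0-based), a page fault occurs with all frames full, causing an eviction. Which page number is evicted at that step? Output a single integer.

Answer: 7

Derivation:
Step 0: ref 7 -> FAULT, frames=[7,-]
Step 1: ref 7 -> HIT, frames=[7,-]
Step 2: ref 2 -> FAULT, frames=[7,2]
Step 3: ref 7 -> HIT, frames=[7,2]
Step 4: ref 5 -> FAULT, evict 2, frames=[7,5]
Step 5: ref 3 -> FAULT, evict 7, frames=[3,5]
Step 6: ref 2 -> FAULT, evict 5, frames=[3,2]
Step 7: ref 3 -> HIT, frames=[3,2]
Step 8: ref 5 -> FAULT, evict 2, frames=[3,5]
Step 9: ref 4 -> FAULT, evict 3, frames=[4,5]
Step 10: ref 7 -> FAULT, evict 5, frames=[4,7]
Step 11: ref 7 -> HIT, frames=[4,7]
Step 12: ref 7 -> HIT, frames=[4,7]
Step 13: ref 6 -> FAULT, evict 4, frames=[6,7]
Step 14: ref 3 -> FAULT, evict 7, frames=[6,3]
At step 14: evicted page 7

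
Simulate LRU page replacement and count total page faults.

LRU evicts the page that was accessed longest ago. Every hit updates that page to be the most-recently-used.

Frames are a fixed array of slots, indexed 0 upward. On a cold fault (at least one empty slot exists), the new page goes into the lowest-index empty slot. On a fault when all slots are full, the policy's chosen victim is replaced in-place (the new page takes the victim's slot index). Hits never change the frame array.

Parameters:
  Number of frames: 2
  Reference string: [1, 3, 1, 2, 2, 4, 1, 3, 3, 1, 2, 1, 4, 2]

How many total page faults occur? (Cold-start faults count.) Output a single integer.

Step 0: ref 1 → FAULT, frames=[1,-]
Step 1: ref 3 → FAULT, frames=[1,3]
Step 2: ref 1 → HIT, frames=[1,3]
Step 3: ref 2 → FAULT (evict 3), frames=[1,2]
Step 4: ref 2 → HIT, frames=[1,2]
Step 5: ref 4 → FAULT (evict 1), frames=[4,2]
Step 6: ref 1 → FAULT (evict 2), frames=[4,1]
Step 7: ref 3 → FAULT (evict 4), frames=[3,1]
Step 8: ref 3 → HIT, frames=[3,1]
Step 9: ref 1 → HIT, frames=[3,1]
Step 10: ref 2 → FAULT (evict 3), frames=[2,1]
Step 11: ref 1 → HIT, frames=[2,1]
Step 12: ref 4 → FAULT (evict 2), frames=[4,1]
Step 13: ref 2 → FAULT (evict 1), frames=[4,2]
Total faults: 9

Answer: 9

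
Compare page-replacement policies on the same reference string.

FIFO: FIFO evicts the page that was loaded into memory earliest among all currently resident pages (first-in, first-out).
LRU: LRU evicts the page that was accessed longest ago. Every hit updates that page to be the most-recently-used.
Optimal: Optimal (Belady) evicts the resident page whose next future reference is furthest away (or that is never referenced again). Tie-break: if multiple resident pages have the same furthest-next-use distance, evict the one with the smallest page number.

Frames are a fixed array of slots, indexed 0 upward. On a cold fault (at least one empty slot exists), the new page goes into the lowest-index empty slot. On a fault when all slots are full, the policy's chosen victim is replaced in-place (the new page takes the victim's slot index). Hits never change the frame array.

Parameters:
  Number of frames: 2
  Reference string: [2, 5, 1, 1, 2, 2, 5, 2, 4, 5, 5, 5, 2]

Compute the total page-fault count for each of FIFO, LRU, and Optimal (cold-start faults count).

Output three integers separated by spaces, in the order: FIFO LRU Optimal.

Answer: 7 8 6

Derivation:
--- FIFO ---
  step 0: ref 2 -> FAULT, frames=[2,-] (faults so far: 1)
  step 1: ref 5 -> FAULT, frames=[2,5] (faults so far: 2)
  step 2: ref 1 -> FAULT, evict 2, frames=[1,5] (faults so far: 3)
  step 3: ref 1 -> HIT, frames=[1,5] (faults so far: 3)
  step 4: ref 2 -> FAULT, evict 5, frames=[1,2] (faults so far: 4)
  step 5: ref 2 -> HIT, frames=[1,2] (faults so far: 4)
  step 6: ref 5 -> FAULT, evict 1, frames=[5,2] (faults so far: 5)
  step 7: ref 2 -> HIT, frames=[5,2] (faults so far: 5)
  step 8: ref 4 -> FAULT, evict 2, frames=[5,4] (faults so far: 6)
  step 9: ref 5 -> HIT, frames=[5,4] (faults so far: 6)
  step 10: ref 5 -> HIT, frames=[5,4] (faults so far: 6)
  step 11: ref 5 -> HIT, frames=[5,4] (faults so far: 6)
  step 12: ref 2 -> FAULT, evict 5, frames=[2,4] (faults so far: 7)
  FIFO total faults: 7
--- LRU ---
  step 0: ref 2 -> FAULT, frames=[2,-] (faults so far: 1)
  step 1: ref 5 -> FAULT, frames=[2,5] (faults so far: 2)
  step 2: ref 1 -> FAULT, evict 2, frames=[1,5] (faults so far: 3)
  step 3: ref 1 -> HIT, frames=[1,5] (faults so far: 3)
  step 4: ref 2 -> FAULT, evict 5, frames=[1,2] (faults so far: 4)
  step 5: ref 2 -> HIT, frames=[1,2] (faults so far: 4)
  step 6: ref 5 -> FAULT, evict 1, frames=[5,2] (faults so far: 5)
  step 7: ref 2 -> HIT, frames=[5,2] (faults so far: 5)
  step 8: ref 4 -> FAULT, evict 5, frames=[4,2] (faults so far: 6)
  step 9: ref 5 -> FAULT, evict 2, frames=[4,5] (faults so far: 7)
  step 10: ref 5 -> HIT, frames=[4,5] (faults so far: 7)
  step 11: ref 5 -> HIT, frames=[4,5] (faults so far: 7)
  step 12: ref 2 -> FAULT, evict 4, frames=[2,5] (faults so far: 8)
  LRU total faults: 8
--- Optimal ---
  step 0: ref 2 -> FAULT, frames=[2,-] (faults so far: 1)
  step 1: ref 5 -> FAULT, frames=[2,5] (faults so far: 2)
  step 2: ref 1 -> FAULT, evict 5, frames=[2,1] (faults so far: 3)
  step 3: ref 1 -> HIT, frames=[2,1] (faults so far: 3)
  step 4: ref 2 -> HIT, frames=[2,1] (faults so far: 3)
  step 5: ref 2 -> HIT, frames=[2,1] (faults so far: 3)
  step 6: ref 5 -> FAULT, evict 1, frames=[2,5] (faults so far: 4)
  step 7: ref 2 -> HIT, frames=[2,5] (faults so far: 4)
  step 8: ref 4 -> FAULT, evict 2, frames=[4,5] (faults so far: 5)
  step 9: ref 5 -> HIT, frames=[4,5] (faults so far: 5)
  step 10: ref 5 -> HIT, frames=[4,5] (faults so far: 5)
  step 11: ref 5 -> HIT, frames=[4,5] (faults so far: 5)
  step 12: ref 2 -> FAULT, evict 4, frames=[2,5] (faults so far: 6)
  Optimal total faults: 6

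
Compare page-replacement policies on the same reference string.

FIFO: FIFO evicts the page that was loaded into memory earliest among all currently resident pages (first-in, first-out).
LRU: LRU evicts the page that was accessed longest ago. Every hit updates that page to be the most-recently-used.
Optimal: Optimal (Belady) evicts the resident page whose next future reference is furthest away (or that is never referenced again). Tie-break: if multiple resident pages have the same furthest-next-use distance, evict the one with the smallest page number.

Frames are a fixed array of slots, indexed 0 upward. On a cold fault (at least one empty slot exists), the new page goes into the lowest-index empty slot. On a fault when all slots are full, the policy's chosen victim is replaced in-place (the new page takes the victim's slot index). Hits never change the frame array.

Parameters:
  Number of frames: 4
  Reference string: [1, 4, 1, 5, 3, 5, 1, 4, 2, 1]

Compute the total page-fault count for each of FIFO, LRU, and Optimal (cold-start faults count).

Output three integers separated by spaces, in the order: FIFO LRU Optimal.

Answer: 6 5 5

Derivation:
--- FIFO ---
  step 0: ref 1 -> FAULT, frames=[1,-,-,-] (faults so far: 1)
  step 1: ref 4 -> FAULT, frames=[1,4,-,-] (faults so far: 2)
  step 2: ref 1 -> HIT, frames=[1,4,-,-] (faults so far: 2)
  step 3: ref 5 -> FAULT, frames=[1,4,5,-] (faults so far: 3)
  step 4: ref 3 -> FAULT, frames=[1,4,5,3] (faults so far: 4)
  step 5: ref 5 -> HIT, frames=[1,4,5,3] (faults so far: 4)
  step 6: ref 1 -> HIT, frames=[1,4,5,3] (faults so far: 4)
  step 7: ref 4 -> HIT, frames=[1,4,5,3] (faults so far: 4)
  step 8: ref 2 -> FAULT, evict 1, frames=[2,4,5,3] (faults so far: 5)
  step 9: ref 1 -> FAULT, evict 4, frames=[2,1,5,3] (faults so far: 6)
  FIFO total faults: 6
--- LRU ---
  step 0: ref 1 -> FAULT, frames=[1,-,-,-] (faults so far: 1)
  step 1: ref 4 -> FAULT, frames=[1,4,-,-] (faults so far: 2)
  step 2: ref 1 -> HIT, frames=[1,4,-,-] (faults so far: 2)
  step 3: ref 5 -> FAULT, frames=[1,4,5,-] (faults so far: 3)
  step 4: ref 3 -> FAULT, frames=[1,4,5,3] (faults so far: 4)
  step 5: ref 5 -> HIT, frames=[1,4,5,3] (faults so far: 4)
  step 6: ref 1 -> HIT, frames=[1,4,5,3] (faults so far: 4)
  step 7: ref 4 -> HIT, frames=[1,4,5,3] (faults so far: 4)
  step 8: ref 2 -> FAULT, evict 3, frames=[1,4,5,2] (faults so far: 5)
  step 9: ref 1 -> HIT, frames=[1,4,5,2] (faults so far: 5)
  LRU total faults: 5
--- Optimal ---
  step 0: ref 1 -> FAULT, frames=[1,-,-,-] (faults so far: 1)
  step 1: ref 4 -> FAULT, frames=[1,4,-,-] (faults so far: 2)
  step 2: ref 1 -> HIT, frames=[1,4,-,-] (faults so far: 2)
  step 3: ref 5 -> FAULT, frames=[1,4,5,-] (faults so far: 3)
  step 4: ref 3 -> FAULT, frames=[1,4,5,3] (faults so far: 4)
  step 5: ref 5 -> HIT, frames=[1,4,5,3] (faults so far: 4)
  step 6: ref 1 -> HIT, frames=[1,4,5,3] (faults so far: 4)
  step 7: ref 4 -> HIT, frames=[1,4,5,3] (faults so far: 4)
  step 8: ref 2 -> FAULT, evict 3, frames=[1,4,5,2] (faults so far: 5)
  step 9: ref 1 -> HIT, frames=[1,4,5,2] (faults so far: 5)
  Optimal total faults: 5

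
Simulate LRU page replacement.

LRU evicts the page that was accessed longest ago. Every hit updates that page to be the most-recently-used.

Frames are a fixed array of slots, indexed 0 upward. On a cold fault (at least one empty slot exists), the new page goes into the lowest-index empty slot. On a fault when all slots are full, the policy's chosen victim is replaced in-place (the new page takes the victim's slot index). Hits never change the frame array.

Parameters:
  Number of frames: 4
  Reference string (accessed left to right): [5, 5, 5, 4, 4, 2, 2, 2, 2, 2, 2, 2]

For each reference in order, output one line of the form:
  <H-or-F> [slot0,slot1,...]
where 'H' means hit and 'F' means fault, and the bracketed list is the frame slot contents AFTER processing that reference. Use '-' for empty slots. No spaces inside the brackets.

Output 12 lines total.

F [5,-,-,-]
H [5,-,-,-]
H [5,-,-,-]
F [5,4,-,-]
H [5,4,-,-]
F [5,4,2,-]
H [5,4,2,-]
H [5,4,2,-]
H [5,4,2,-]
H [5,4,2,-]
H [5,4,2,-]
H [5,4,2,-]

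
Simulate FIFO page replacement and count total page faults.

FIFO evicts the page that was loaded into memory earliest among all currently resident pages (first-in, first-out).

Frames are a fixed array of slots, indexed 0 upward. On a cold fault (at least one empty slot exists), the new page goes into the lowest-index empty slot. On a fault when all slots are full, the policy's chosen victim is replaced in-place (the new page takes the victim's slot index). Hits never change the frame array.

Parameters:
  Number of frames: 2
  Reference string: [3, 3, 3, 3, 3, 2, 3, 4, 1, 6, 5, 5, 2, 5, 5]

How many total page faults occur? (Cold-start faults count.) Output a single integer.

Step 0: ref 3 → FAULT, frames=[3,-]
Step 1: ref 3 → HIT, frames=[3,-]
Step 2: ref 3 → HIT, frames=[3,-]
Step 3: ref 3 → HIT, frames=[3,-]
Step 4: ref 3 → HIT, frames=[3,-]
Step 5: ref 2 → FAULT, frames=[3,2]
Step 6: ref 3 → HIT, frames=[3,2]
Step 7: ref 4 → FAULT (evict 3), frames=[4,2]
Step 8: ref 1 → FAULT (evict 2), frames=[4,1]
Step 9: ref 6 → FAULT (evict 4), frames=[6,1]
Step 10: ref 5 → FAULT (evict 1), frames=[6,5]
Step 11: ref 5 → HIT, frames=[6,5]
Step 12: ref 2 → FAULT (evict 6), frames=[2,5]
Step 13: ref 5 → HIT, frames=[2,5]
Step 14: ref 5 → HIT, frames=[2,5]
Total faults: 7

Answer: 7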